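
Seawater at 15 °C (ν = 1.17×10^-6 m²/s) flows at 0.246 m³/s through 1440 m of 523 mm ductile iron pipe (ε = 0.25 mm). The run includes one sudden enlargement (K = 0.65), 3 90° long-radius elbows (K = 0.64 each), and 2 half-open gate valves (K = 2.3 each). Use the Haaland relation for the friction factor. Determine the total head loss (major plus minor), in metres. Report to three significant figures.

V = 4Q/(πD²) = 1.145 m/s; V²/2g = 0.06683 m
Re = 5.12×10^5, ε/D = 4.78×10^-4 → f = 0.01742 (Haaland)
Major: h_f = f(L/D)·V²/2g = 0.01742·2753·0.06683 = 3.205 m
Minor: ΣK = 7.17; h_m = ΣK·V²/2g = 0.4792 m
Total H_L = 3.205 + 0.4792 = 3.684 m

H_L ≈ 3.68 m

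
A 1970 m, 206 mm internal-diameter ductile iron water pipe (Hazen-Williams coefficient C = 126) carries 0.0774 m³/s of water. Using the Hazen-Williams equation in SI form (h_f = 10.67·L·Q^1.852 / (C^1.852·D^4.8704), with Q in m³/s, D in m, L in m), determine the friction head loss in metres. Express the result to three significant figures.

h_f ≈ 52.1 m

h_f = 10.67·1970·0.0774^1.852 / (126^1.852·0.206^4.8704) = 52.05 m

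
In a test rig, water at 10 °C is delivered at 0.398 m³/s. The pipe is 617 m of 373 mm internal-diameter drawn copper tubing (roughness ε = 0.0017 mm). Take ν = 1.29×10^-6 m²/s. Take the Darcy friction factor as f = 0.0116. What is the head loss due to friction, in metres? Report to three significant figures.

V = 4Q/(πD²) = 4·0.398/(π·0.373²) = 3.642 m/s
h_f = f(L/D)V²/(2g) = 0.01160·(617/0.373)·3.642²/(2·9.81) = 12.97 m

h_f ≈ 13.0 m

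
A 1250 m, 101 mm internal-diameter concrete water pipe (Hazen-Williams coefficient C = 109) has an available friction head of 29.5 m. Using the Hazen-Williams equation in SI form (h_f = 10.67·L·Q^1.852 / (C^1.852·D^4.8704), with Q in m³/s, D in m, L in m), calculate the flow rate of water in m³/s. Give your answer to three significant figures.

Rearranging: Q = [h_f·C^1.852·D^4.8704 / (10.67·L)]^(1/1.852)
Q = [29.5·109^1.852·0.101^4.8704 / (10.67·1250)]^0.540 = 0.009666 m³/s

Q ≈ 0.00967 m³/s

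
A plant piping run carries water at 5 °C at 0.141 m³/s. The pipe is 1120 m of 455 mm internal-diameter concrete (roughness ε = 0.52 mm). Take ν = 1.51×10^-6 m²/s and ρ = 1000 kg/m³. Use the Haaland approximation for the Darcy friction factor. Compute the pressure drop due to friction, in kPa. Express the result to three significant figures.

Δp ≈ 19.6 kPa

V = 4Q/(πD²) = 4·0.141/(π·0.455²) = 0.8672 m/s
Re = VD/ν = 0.8672·0.455/1.51×10^-6 = 2.61×10^5 → turbulent
ε/D = 0.52/455 = 0.00114
Haaland: f = 0.02121
h_f = f(L/D)V²/(2g) = 0.02121·(1120/0.455)·0.8672²/(2·9.81) = 2.001 m
Δp = ρg·h_f = 1000·9.81·2.001 = 19.63 kPa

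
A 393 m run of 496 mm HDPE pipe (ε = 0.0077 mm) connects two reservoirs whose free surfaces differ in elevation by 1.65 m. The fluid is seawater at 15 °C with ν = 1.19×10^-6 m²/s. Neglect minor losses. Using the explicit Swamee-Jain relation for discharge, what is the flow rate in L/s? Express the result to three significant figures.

Q ≈ 349 L/s

Swamee-Jain (Type II): Q = -0.965·√(gD⁵h_f/L)·ln[ε/(3.7D) + √(3.17ν²L/(gD³h_f))]
√(gD⁵h_f/L) = √(9.81·0.496⁵·1.65/393) = 0.03516
ε/(3.7D) = 4.20×10^-6; √(3.17ν²L/(gD³h_f)) = 2.99×10^-5
Q = -0.965·0.03516·ln(3.408×10^-5) = 0.3491 m³/s
Check: V = 1.81 m/s, Re = 7.53×10^5, f = 0.01250, h_f = 1.65 m ≈ 1.65 m ✓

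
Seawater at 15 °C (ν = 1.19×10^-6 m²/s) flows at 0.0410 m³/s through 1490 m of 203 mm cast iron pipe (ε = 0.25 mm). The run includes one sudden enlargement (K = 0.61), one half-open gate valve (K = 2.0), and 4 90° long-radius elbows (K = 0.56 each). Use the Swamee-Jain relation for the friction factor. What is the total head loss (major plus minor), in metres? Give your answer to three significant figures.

V = 4Q/(πD²) = 1.267 m/s; V²/2g = 0.08179 m
Re = 2.16×10^5, ε/D = 0.00123 → f = 0.02197 (Swamee-Jain)
Major: h_f = f(L/D)·V²/2g = 0.02197·7340·0.08179 = 13.19 m
Minor: ΣK = 4.85; h_m = ΣK·V²/2g = 0.3967 m
Total H_L = 13.19 + 0.3967 = 13.59 m

H_L ≈ 13.6 m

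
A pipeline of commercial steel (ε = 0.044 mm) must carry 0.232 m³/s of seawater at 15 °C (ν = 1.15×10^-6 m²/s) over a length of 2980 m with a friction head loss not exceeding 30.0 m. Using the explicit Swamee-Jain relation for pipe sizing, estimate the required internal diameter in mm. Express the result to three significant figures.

Swamee-Jain (Type III): D = 0.66·[ε^1.25·(LQ²/(gh_f))^4.75 + ν·Q^9.4·(L/(gh_f))^5.2]^0.04
LQ²/(gh_f) = 0.5450; L/(gh_f) = 10.13
Term 1 = ε^1.25·(…)^4.75 = 2.01×10^-7; Term 2 = ν·Q^9.4·(…)^5.2 = 2.11×10^-7
D = 0.66·(2.01×10^-7 + 2.11×10^-7)^0.04 = 0.3665 m = 367 mm
Check: V = 2.20 m/s, Re = 7.01×10^5, f = 0.01421, h_f = 28.5 m ≈ 30.0 m ✓

D ≈ 367 mm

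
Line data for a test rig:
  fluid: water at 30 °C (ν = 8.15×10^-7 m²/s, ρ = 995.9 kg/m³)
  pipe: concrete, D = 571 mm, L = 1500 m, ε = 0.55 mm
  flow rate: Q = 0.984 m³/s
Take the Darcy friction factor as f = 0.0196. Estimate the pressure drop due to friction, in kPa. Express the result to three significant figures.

V = 4Q/(πD²) = 4·0.984/(π·0.571²) = 3.843 m/s
h_f = f(L/D)V²/(2g) = 0.01960·(1500/0.571)·3.843²/(2·9.81) = 38.75 m
Δp = ρg·h_f = 995.9·9.81·38.75 = 378.6 kPa

Δp ≈ 379 kPa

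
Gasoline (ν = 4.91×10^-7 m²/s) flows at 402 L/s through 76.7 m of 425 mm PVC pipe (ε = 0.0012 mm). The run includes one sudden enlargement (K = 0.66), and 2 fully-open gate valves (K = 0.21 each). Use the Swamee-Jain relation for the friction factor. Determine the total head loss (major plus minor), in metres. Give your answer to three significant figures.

H_L ≈ 1.19 m

V = 4Q/(πD²) = 2.834 m/s; V²/2g = 0.4093 m
Re = 2.45×10^6, ε/D = 2.82×10^-6 → f = 0.01016 (Swamee-Jain)
Major: h_f = f(L/D)·V²/2g = 0.01016·180.5·0.4093 = 0.7505 m
Minor: ΣK = 1.08; h_m = ΣK·V²/2g = 0.4420 m
Total H_L = 0.7505 + 0.4420 = 1.192 m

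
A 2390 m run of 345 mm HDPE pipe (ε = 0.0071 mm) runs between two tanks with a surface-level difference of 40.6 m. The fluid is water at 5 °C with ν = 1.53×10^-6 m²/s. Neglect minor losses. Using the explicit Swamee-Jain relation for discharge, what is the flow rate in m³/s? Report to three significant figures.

Swamee-Jain (Type II): Q = -0.965·√(gD⁵h_f/L)·ln[ε/(3.7D) + √(3.17ν²L/(gD³h_f))]
√(gD⁵h_f/L) = √(9.81·0.345⁵·40.6/2390) = 0.02854
ε/(3.7D) = 5.56×10^-6; √(3.17ν²L/(gD³h_f)) = 3.29×10^-5
Q = -0.965·0.02854·ln(3.849×10^-5) = 0.2800 m³/s
Check: V = 2.99 m/s, Re = 6.75×10^5, f = 0.01280, h_f = 40.5 m ≈ 40.6 m ✓

Q ≈ 0.280 m³/s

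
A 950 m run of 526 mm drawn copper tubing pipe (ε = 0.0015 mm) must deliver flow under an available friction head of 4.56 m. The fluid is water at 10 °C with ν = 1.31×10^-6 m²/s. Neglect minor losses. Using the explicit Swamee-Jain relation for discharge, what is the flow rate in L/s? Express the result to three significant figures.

Swamee-Jain (Type II): Q = -0.965·√(gD⁵h_f/L)·ln[ε/(3.7D) + √(3.17ν²L/(gD³h_f))]
√(gD⁵h_f/L) = √(9.81·0.526⁵·4.56/950) = 0.04354
ε/(3.7D) = 7.71×10^-7; √(3.17ν²L/(gD³h_f)) = 2.82×10^-5
Q = -0.965·0.04354·ln(2.895×10^-5) = 0.4391 m³/s
Check: V = 2.02 m/s, Re = 8.11×10^5, f = 0.01209, h_f = 4.54 m ≈ 4.56 m ✓

Q ≈ 439 L/s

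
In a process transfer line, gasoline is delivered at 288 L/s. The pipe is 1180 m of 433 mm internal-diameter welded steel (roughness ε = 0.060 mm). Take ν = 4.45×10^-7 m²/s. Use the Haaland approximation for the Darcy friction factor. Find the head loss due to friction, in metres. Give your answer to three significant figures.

h_f ≈ 7.12 m

V = 4Q/(πD²) = 4·0.288/(π·0.433²) = 1.956 m/s
Re = VD/ν = 1.956·0.433/4.45×10^-7 = 1.90×10^6 → turbulent
ε/D = 0.060/433 = 1.39×10^-4
Haaland: f = 0.01339
h_f = f(L/D)V²/(2g) = 0.01339·(1180/0.433)·1.956²/(2·9.81) = 7.116 m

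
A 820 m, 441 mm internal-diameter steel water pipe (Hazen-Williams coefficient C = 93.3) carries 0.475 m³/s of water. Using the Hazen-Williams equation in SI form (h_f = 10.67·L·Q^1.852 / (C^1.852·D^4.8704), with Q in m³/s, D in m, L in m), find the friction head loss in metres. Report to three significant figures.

h_f = 10.67·820·0.475^1.852 / (93.3^1.852·0.441^4.8704) = 26.71 m

h_f ≈ 26.7 m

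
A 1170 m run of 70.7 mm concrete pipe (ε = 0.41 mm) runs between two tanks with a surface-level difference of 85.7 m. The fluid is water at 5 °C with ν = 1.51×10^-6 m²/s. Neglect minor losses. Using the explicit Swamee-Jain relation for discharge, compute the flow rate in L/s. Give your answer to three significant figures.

Swamee-Jain (Type II): Q = -0.965·√(gD⁵h_f/L)·ln[ε/(3.7D) + √(3.17ν²L/(gD³h_f))]
√(gD⁵h_f/L) = √(9.81·0.0707⁵·85.7/1170) = 0.001127
ε/(3.7D) = 0.00157; √(3.17ν²L/(gD³h_f)) = 1.69×10^-4
Q = -0.965·0.001127·ln(0.001736) = 0.006910 m³/s
Check: V = 1.76 m/s, Re = 8.24×10^4, f = 0.03309, h_f = 86.5 m ≈ 85.7 m ✓

Q ≈ 6.91 L/s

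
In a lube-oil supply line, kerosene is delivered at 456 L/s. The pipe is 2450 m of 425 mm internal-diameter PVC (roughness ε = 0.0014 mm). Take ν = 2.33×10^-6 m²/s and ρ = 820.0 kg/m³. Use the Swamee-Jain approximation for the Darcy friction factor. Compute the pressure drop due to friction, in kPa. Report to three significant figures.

V = 4Q/(πD²) = 4·0.456/(π·0.425²) = 3.214 m/s
Re = VD/ν = 3.214·0.425/2.33×10^-6 = 5.86×10^5 → turbulent
ε/D = 0.0014/425 = 3.29×10^-6
Swamee-Jain: f = 0.01278
h_f = f(L/D)V²/(2g) = 0.01278·(2450/0.425)·3.214²/(2·9.81) = 38.81 m
Δp = ρg·h_f = 820.0·9.81·38.81 = 312.2 kPa

Δp ≈ 312 kPa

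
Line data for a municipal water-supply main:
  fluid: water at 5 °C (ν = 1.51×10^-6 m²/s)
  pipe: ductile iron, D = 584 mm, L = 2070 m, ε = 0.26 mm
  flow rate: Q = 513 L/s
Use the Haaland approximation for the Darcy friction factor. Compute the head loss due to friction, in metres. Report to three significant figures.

h_f ≈ 11.2 m

V = 4Q/(πD²) = 4·0.513/(π·0.584²) = 1.915 m/s
Re = VD/ν = 1.915·0.584/1.51×10^-6 = 7.41×10^5 → turbulent
ε/D = 0.26/584 = 4.45×10^-4
Haaland: f = 0.01694
h_f = f(L/D)V²/(2g) = 0.01694·(2070/0.584)·1.915²/(2·9.81) = 11.23 m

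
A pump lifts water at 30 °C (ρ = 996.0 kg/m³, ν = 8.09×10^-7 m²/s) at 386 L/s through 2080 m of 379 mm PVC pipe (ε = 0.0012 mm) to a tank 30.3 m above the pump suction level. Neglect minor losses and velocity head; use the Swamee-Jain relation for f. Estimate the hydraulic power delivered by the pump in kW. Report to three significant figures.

V = 4Q/(πD²) = 3.422 m/s; Re = 1.60×10^6; ε/D = 3.17×10^-6; f = 0.01084
h_f = f(L/D)V²/2g = 35.51 m
Total head H = z + h_f = 30.3 + 35.51 = 65.81 m
P_hyd = ρgQH = 996.0·9.81·0.386·65.81 = 248.2 kW

P_hyd ≈ 248 kW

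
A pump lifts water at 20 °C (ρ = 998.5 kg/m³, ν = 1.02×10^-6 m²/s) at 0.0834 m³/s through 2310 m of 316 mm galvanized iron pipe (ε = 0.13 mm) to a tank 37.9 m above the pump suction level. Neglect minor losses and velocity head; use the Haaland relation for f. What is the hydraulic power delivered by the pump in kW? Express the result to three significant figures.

V = 4Q/(πD²) = 1.063 m/s; Re = 3.29×10^5; ε/D = 4.11×10^-4; f = 0.01742
h_f = f(L/D)V²/2g = 7.340 m
Total head H = z + h_f = 37.9 + 7.340 = 45.24 m
P_hyd = ρgQH = 998.5·9.81·0.0834·45.24 = 36.96 kW

P_hyd ≈ 37.0 kW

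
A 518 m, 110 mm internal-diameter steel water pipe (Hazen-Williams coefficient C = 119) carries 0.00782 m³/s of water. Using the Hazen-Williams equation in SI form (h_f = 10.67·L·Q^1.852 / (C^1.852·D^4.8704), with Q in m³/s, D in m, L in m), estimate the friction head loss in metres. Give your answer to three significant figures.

h_f ≈ 4.63 m

h_f = 10.67·518·0.00782^1.852 / (119^1.852·0.110^4.8704) = 4.630 m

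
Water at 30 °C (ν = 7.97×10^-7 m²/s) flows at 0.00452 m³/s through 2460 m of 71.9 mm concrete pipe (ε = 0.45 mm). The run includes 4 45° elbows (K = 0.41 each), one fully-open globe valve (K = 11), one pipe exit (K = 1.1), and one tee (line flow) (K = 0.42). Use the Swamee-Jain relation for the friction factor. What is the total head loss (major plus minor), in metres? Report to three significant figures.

V = 4Q/(πD²) = 1.113 m/s; V²/2g = 0.06317 m
Re = 1.00×10^5, ε/D = 0.00626 → f = 0.03360 (Swamee-Jain)
Major: h_f = f(L/D)·V²/2g = 0.03360·34214·0.06317 = 72.62 m
Minor: ΣK = 14.2; h_m = ΣK·V²/2g = 0.8944 m
Total H_L = 72.62 + 0.8944 = 73.52 m

H_L ≈ 73.5 m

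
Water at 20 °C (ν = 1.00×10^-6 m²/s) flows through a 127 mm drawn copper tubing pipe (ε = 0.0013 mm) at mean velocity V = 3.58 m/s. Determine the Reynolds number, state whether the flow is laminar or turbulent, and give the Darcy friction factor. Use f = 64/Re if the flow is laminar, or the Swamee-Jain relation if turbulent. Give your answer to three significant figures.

Re ≈ 4.55×10^5; turbulent; f ≈ 0.0135

Re = VD/ν = 3.580·0.127/1.00×10^-6 = 4.55×10^5
Re > 4000 → turbulent; ε/D = 1.02×10^-5
Swamee-Jain: f = 0.01347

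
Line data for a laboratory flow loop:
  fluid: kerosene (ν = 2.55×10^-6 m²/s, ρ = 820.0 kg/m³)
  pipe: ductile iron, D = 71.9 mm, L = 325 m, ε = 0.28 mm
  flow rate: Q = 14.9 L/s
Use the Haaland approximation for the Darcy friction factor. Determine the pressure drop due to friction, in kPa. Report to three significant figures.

Δp ≈ 729 kPa

V = 4Q/(πD²) = 4·0.0149/(π·0.0719²) = 3.670 m/s
Re = VD/ν = 3.670·0.0719/2.55×10^-6 = 1.03×10^5 → turbulent
ε/D = 0.28/71.9 = 0.00389
Haaland: f = 0.02921
h_f = f(L/D)V²/(2g) = 0.02921·(325/0.0719)·3.670²/(2·9.81) = 90.64 m
Δp = ρg·h_f = 820.0·9.81·90.64 = 729.1 kPa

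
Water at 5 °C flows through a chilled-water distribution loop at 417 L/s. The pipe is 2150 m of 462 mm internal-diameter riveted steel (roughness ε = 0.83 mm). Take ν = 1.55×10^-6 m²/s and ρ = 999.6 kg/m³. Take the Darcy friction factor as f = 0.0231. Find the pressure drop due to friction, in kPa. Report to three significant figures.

Δp ≈ 332 kPa

V = 4Q/(πD²) = 4·0.417/(π·0.462²) = 2.487 m/s
h_f = f(L/D)V²/(2g) = 0.02310·(2150/0.462)·2.487²/(2·9.81) = 33.90 m
Δp = ρg·h_f = 999.6·9.81·33.90 = 332.5 kPa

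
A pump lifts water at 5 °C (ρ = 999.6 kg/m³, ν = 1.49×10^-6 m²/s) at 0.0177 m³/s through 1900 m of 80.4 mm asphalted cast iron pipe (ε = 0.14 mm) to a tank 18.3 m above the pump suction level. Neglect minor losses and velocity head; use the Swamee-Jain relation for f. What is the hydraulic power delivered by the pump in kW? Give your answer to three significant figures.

P_hyd ≈ 63.6 kW

V = 4Q/(πD²) = 3.486 m/s; Re = 1.88×10^5; ε/D = 0.00174; f = 0.02379
h_f = f(L/D)V²/2g = 348.3 m
Total head H = z + h_f = 18.3 + 348.3 = 366.6 m
P_hyd = ρgQH = 999.6·9.81·0.0177·366.6 = 63.63 kW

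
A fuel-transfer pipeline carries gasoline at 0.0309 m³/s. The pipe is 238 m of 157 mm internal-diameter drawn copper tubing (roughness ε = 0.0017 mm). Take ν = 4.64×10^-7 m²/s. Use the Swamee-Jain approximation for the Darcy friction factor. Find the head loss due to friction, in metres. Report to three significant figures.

h_f ≈ 2.58 m

V = 4Q/(πD²) = 4·0.0309/(π·0.157²) = 1.596 m/s
Re = VD/ν = 1.596·0.157/4.64×10^-7 = 5.40×10^5 → turbulent
ε/D = 0.0017/157 = 1.08×10^-5
Swamee-Jain: f = 0.01309
h_f = f(L/D)V²/(2g) = 0.01309·(238/0.157)·1.596²/(2·9.81) = 2.578 m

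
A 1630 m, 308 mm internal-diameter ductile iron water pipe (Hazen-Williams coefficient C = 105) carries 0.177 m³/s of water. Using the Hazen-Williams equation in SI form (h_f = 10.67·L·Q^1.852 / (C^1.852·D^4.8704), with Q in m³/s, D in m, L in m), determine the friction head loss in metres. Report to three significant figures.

h_f = 10.67·1630·0.177^1.852 / (105^1.852·0.308^4.8704) = 39.38 m

h_f ≈ 39.4 m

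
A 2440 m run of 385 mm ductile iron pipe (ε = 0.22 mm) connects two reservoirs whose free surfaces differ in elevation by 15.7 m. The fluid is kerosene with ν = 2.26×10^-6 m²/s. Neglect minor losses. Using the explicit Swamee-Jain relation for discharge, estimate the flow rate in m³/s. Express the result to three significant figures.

Swamee-Jain (Type II): Q = -0.965·√(gD⁵h_f/L)·ln[ε/(3.7D) + √(3.17ν²L/(gD³h_f))]
√(gD⁵h_f/L) = √(9.81·0.385⁵·15.7/2440) = 0.02311
ε/(3.7D) = 1.54×10^-4; √(3.17ν²L/(gD³h_f)) = 6.70×10^-5
Q = -0.965·0.02311·ln(2.215×10^-4) = 0.1876 m³/s
Check: V = 1.61 m/s, Re = 2.75×10^5, f = 0.01884, h_f = 15.8 m ≈ 15.7 m ✓

Q ≈ 0.188 m³/s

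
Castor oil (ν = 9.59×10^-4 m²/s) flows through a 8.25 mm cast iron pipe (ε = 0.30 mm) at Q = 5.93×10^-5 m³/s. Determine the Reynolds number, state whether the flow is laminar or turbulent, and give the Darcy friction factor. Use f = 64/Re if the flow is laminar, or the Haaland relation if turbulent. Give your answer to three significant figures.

Re ≈ 9.54; laminar; f = 64/Re ≈ 6.71

V = 4Q/(πD²) = 1.109 m/s
Re = VD/ν = 1.109·0.00825/9.59×10^-4 = 9.54
Re < 2300 → laminar → f = 64/Re = 6.706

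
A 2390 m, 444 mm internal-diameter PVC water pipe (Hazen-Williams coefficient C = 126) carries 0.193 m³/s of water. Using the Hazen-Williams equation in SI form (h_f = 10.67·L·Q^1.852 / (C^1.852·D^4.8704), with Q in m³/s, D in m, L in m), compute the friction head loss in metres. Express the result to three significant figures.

h_f ≈ 8.15 m

h_f = 10.67·2390·0.193^1.852 / (126^1.852·0.444^4.8704) = 8.145 m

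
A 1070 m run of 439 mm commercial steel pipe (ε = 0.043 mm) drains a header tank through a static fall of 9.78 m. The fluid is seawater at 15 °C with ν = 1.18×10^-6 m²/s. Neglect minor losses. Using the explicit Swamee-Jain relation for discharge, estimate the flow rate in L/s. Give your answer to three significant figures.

Q ≈ 365 L/s

Swamee-Jain (Type II): Q = -0.965·√(gD⁵h_f/L)·ln[ε/(3.7D) + √(3.17ν²L/(gD³h_f))]
√(gD⁵h_f/L) = √(9.81·0.439⁵·9.78/1070) = 0.03824
ε/(3.7D) = 2.65×10^-5; √(3.17ν²L/(gD³h_f)) = 2.41×10^-5
Q = -0.965·0.03824·ln(5.059×10^-5) = 0.3650 m³/s
Check: V = 2.41 m/s, Re = 8.97×10^5, f = 0.01360, h_f = 9.83 m ≈ 9.78 m ✓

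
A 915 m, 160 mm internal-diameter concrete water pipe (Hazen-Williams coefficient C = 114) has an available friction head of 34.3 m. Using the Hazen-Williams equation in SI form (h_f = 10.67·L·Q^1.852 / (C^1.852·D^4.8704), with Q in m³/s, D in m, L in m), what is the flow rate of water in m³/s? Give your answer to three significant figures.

Q ≈ 0.0435 m³/s

Rearranging: Q = [h_f·C^1.852·D^4.8704 / (10.67·L)]^(1/1.852)
Q = [34.3·114^1.852·0.160^4.8704 / (10.67·915)]^0.540 = 0.04352 m³/s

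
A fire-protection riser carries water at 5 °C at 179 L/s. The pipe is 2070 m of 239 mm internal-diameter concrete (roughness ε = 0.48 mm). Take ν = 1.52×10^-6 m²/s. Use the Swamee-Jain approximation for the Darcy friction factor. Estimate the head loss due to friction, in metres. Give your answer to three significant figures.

h_f ≈ 168 m

V = 4Q/(πD²) = 4·0.179/(π·0.239²) = 3.990 m/s
Re = VD/ν = 3.990·0.239/1.52×10^-6 = 6.27×10^5 → turbulent
ε/D = 0.48/239 = 0.00201
Swamee-Jain: f = 0.02384
h_f = f(L/D)V²/(2g) = 0.02384·(2070/0.239)·3.990²/(2·9.81) = 167.5 m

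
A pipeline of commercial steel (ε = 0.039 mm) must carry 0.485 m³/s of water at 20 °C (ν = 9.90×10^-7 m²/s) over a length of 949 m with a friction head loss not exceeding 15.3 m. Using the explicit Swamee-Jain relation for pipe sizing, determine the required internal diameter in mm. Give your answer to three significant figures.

D ≈ 439 mm

Swamee-Jain (Type III): D = 0.66·[ε^1.25·(LQ²/(gh_f))^4.75 + ν·Q^9.4·(L/(gh_f))^5.2]^0.04
LQ²/(gh_f) = 1.487; L/(gh_f) = 6.323
Term 1 = ε^1.25·(…)^4.75 = 2.03×10^-5; Term 2 = ν·Q^9.4·(…)^5.2 = 1.61×10^-5
D = 0.66·(2.03×10^-5 + 1.61×10^-5)^0.04 = 0.4385 m = 439 mm
Check: V = 3.21 m/s, Re = 1.42×10^6, f = 0.01297, h_f = 14.8 m ≈ 15.3 m ✓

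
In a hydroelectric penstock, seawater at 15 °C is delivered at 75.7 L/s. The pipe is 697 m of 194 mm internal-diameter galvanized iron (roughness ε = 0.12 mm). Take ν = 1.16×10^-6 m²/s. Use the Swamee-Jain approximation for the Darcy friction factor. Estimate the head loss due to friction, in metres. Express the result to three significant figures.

V = 4Q/(πD²) = 4·0.0757/(π·0.194²) = 2.561 m/s
Re = VD/ν = 2.561·0.194/1.16×10^-6 = 4.28×10^5 → turbulent
ε/D = 0.12/194 = 6.19×10^-4
Swamee-Jain: f = 0.01861
h_f = f(L/D)V²/(2g) = 0.01861·(697/0.194)·2.561²/(2·9.81) = 22.35 m

h_f ≈ 22.4 m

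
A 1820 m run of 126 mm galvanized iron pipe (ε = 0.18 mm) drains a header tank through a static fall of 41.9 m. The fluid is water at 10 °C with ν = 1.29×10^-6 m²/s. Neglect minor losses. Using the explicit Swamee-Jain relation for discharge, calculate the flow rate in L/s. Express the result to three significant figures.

Q ≈ 19.7 L/s

Swamee-Jain (Type II): Q = -0.965·√(gD⁵h_f/L)·ln[ε/(3.7D) + √(3.17ν²L/(gD³h_f))]
√(gD⁵h_f/L) = √(9.81·0.126⁵·41.9/1820) = 0.002678
ε/(3.7D) = 3.86×10^-4; √(3.17ν²L/(gD³h_f)) = 1.08×10^-4
Q = -0.965·0.002678·ln(4.942×10^-4) = 0.01967 m³/s
Check: V = 1.58 m/s, Re = 1.54×10^5, f = 0.02305, h_f = 42.3 m ≈ 41.9 m ✓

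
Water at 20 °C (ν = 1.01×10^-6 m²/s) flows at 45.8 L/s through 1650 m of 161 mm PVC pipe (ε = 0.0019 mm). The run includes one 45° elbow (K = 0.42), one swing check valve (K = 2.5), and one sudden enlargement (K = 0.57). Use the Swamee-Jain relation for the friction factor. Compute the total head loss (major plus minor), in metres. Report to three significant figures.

H_L ≈ 38.1 m

V = 4Q/(πD²) = 2.250 m/s; V²/2g = 0.2580 m
Re = 3.59×10^5, ε/D = 1.18×10^-5 → f = 0.01406 (Swamee-Jain)
Major: h_f = f(L/D)·V²/2g = 0.01406·10248·0.2580 = 37.17 m
Minor: ΣK = 3.49; h_m = ΣK·V²/2g = 0.9003 m
Total H_L = 37.17 + 0.9003 = 38.07 m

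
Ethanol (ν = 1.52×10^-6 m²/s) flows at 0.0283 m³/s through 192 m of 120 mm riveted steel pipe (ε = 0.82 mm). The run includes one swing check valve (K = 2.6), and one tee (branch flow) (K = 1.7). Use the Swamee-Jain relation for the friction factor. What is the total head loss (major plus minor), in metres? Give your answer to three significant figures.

V = 4Q/(πD²) = 2.502 m/s; V²/2g = 0.3191 m
Re = 1.98×10^5, ε/D = 0.00683 → f = 0.03401 (Swamee-Jain)
Major: h_f = f(L/D)·V²/2g = 0.03401·1600·0.3191 = 17.37 m
Minor: ΣK = 4.30; h_m = ΣK·V²/2g = 1.372 m
Total H_L = 17.37 + 1.372 = 18.74 m

H_L ≈ 18.7 m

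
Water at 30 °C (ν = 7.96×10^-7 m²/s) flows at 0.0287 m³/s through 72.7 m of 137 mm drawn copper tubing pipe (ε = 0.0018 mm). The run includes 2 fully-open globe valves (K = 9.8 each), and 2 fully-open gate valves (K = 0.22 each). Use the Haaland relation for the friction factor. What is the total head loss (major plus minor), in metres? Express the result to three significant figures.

H_L ≈ 5.32 m

V = 4Q/(πD²) = 1.947 m/s; V²/2g = 0.1932 m
Re = 3.35×10^5, ε/D = 1.31×10^-5 → f = 0.01417 (Haaland)
Major: h_f = f(L/D)·V²/2g = 0.01417·530.7·0.1932 = 1.452 m
Minor: ΣK = 20.0; h_m = ΣK·V²/2g = 3.872 m
Total H_L = 1.452 + 3.872 = 5.324 m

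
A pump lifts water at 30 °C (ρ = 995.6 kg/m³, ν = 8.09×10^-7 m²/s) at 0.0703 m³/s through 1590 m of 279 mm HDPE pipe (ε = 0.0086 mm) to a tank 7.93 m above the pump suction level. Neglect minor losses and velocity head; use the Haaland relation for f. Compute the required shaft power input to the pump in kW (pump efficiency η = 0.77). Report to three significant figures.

P_shaft ≈ 11.8 kW

V = 4Q/(πD²) = 1.150 m/s; Re = 3.97×10^5; ε/D = 3.08×10^-5; f = 0.01394
h_f = f(L/D)V²/2g = 5.354 m
Total head H = z + h_f = 7.93 + 5.354 = 13.28 m
P_hyd = ρgQH = 995.6·9.81·0.0703·13.28 = 9.121 kW
P_shaft = P_hyd/η = 9.121/0.77 = 11.85 kW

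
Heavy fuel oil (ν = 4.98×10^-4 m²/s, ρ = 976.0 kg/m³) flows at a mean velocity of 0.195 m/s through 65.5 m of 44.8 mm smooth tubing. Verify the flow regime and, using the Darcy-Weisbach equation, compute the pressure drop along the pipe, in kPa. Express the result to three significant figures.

Δp ≈ 99.0 kPa

Re = VD/ν = 0.195·0.04480/4.98×10^-4 = 17.5 → laminar (Re < 2300)
f = 64/Re = 3.648
h_f = f(L/D)V²/(2g) = 3.648·(65.5/0.04480)·0.195²/(2·9.81) = 10.34 m
Δp = ρg·h_f = 976.0·9.81·10.34 = 98.98 kPa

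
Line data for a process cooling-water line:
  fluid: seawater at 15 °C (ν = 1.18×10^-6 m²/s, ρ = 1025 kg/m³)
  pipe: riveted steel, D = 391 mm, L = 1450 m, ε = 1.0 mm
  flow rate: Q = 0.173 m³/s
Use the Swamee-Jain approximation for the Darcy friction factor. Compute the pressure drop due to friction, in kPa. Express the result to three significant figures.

V = 4Q/(πD²) = 4·0.173/(π·0.391²) = 1.441 m/s
Re = VD/ν = 1.441·0.391/1.18×10^-6 = 4.77×10^5 → turbulent
ε/D = 1.0/391 = 0.00256
Swamee-Jain: f = 0.02546
h_f = f(L/D)V²/(2g) = 0.02546·(1450/0.391)·1.441²/(2·9.81) = 9.992 m
Δp = ρg·h_f = 1025·9.81·9.992 = 100.5 kPa

Δp ≈ 100 kPa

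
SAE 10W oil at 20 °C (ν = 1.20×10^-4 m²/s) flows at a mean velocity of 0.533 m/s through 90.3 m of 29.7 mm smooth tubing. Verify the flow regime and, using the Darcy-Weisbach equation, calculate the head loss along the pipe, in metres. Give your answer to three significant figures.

h_f ≈ 21.4 m

Re = VD/ν = 0.533·0.02970/1.20×10^-4 = 132 → laminar (Re < 2300)
f = 64/Re = 0.4852
h_f = f(L/D)V²/(2g) = 0.4852·(90.3/0.02970)·0.533²/(2·9.81) = 21.36 m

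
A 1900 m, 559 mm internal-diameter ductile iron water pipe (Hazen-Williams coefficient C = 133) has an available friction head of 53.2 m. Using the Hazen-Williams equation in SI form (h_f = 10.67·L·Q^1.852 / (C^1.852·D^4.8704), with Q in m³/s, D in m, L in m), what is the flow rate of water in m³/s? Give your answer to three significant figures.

Q ≈ 1.16 m³/s

Rearranging: Q = [h_f·C^1.852·D^4.8704 / (10.67·L)]^(1/1.852)
Q = [53.2·133^1.852·0.559^4.8704 / (10.67·1900)]^0.540 = 1.164 m³/s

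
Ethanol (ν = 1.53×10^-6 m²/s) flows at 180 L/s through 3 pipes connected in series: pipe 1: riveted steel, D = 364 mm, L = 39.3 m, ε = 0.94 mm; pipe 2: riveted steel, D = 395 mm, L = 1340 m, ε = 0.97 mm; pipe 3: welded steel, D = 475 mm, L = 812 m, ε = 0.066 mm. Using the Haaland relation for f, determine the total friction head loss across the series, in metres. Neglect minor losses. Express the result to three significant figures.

H ≈ 11.2 m

Pipe 1: V = 1.730 m/s, Re = 4.12×10^5, ε/D = 0.00258, f = 0.02547, h_1 = f(L/D)V²/2g = 0.4194 m
Pipe 2: V = 1.469 m/s, Re = 3.79×10^5, ε/D = 0.00246, f = 0.02517, h_2 = f(L/D)V²/2g = 9.390 m
Pipe 3: V = 1.016 m/s, Re = 3.15×10^5, ε/D = 1.39×10^-4, f = 0.01547, h_3 = f(L/D)V²/2g = 1.391 m
Series → Q common, losses add: H = Σh = 11.20 m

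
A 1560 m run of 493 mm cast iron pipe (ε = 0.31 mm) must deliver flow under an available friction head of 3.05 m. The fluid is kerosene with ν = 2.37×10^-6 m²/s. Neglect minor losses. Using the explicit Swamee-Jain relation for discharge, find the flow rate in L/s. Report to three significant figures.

Q ≈ 188 L/s

Swamee-Jain (Type II): Q = -0.965·√(gD⁵h_f/L)·ln[ε/(3.7D) + √(3.17ν²L/(gD³h_f))]
√(gD⁵h_f/L) = √(9.81·0.493⁵·3.05/1560) = 0.02363
ε/(3.7D) = 1.70×10^-4; √(3.17ν²L/(gD³h_f)) = 8.80×10^-5
Q = -0.965·0.02363·ln(2.580×10^-4) = 0.1884 m³/s
Check: V = 0.987 m/s, Re = 2.05×10^5, f = 0.01954, h_f = 3.07 m ≈ 3.05 m ✓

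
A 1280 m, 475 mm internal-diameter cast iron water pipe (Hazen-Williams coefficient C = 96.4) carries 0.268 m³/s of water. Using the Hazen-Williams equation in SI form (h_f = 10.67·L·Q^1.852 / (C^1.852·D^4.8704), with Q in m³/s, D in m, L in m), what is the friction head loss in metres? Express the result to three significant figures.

h_f ≈ 9.47 m

h_f = 10.67·1280·0.268^1.852 / (96.4^1.852·0.475^4.8704) = 9.471 m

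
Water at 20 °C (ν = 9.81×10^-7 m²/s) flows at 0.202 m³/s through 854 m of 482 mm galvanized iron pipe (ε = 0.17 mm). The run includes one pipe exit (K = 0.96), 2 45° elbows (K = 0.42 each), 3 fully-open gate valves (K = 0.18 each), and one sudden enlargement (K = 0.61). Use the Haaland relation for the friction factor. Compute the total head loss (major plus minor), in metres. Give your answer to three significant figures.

H_L ≈ 2.01 m

V = 4Q/(πD²) = 1.107 m/s; V²/2g = 0.06246 m
Re = 5.44×10^5, ε/D = 3.53×10^-4 → f = 0.01649 (Haaland)
Major: h_f = f(L/D)·V²/2g = 0.01649·1772·0.06246 = 1.825 m
Minor: ΣK = 2.95; h_m = ΣK·V²/2g = 0.1843 m
Total H_L = 1.825 + 0.1843 = 2.009 m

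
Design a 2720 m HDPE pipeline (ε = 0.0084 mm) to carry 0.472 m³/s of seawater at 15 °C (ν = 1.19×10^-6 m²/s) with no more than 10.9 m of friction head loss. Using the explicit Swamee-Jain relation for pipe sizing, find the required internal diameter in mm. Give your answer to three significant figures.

Swamee-Jain (Type III): D = 0.66·[ε^1.25·(LQ²/(gh_f))^4.75 + ν·Q^9.4·(L/(gh_f))^5.2]^0.04
LQ²/(gh_f) = 5.667; L/(gh_f) = 25.44
Term 1 = ε^1.25·(…)^4.75 = 0.00171; Term 2 = ν·Q^9.4·(…)^5.2 = 0.0208
D = 0.66·(0.00171 + 0.0208)^0.04 = 0.5671 m = 567 mm
Check: V = 1.87 m/s, Re = 8.90×10^5, f = 0.01217, h_f = 10.4 m ≈ 10.9 m ✓

D ≈ 567 mm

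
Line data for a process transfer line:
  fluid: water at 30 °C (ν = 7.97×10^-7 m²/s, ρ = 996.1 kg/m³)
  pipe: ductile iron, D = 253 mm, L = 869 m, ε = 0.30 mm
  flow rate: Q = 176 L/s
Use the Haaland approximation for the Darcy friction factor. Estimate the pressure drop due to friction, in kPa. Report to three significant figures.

V = 4Q/(πD²) = 4·0.176/(π·0.253²) = 3.501 m/s
Re = VD/ν = 3.501·0.253/7.97×10^-7 = 1.11×10^6 → turbulent
ε/D = 0.30/253 = 0.00119
Haaland: f = 0.02073
h_f = f(L/D)V²/(2g) = 0.02073·(869/0.253)·3.501²/(2·9.81) = 44.48 m
Δp = ρg·h_f = 996.1·9.81·44.48 = 434.6 kPa

Δp ≈ 435 kPa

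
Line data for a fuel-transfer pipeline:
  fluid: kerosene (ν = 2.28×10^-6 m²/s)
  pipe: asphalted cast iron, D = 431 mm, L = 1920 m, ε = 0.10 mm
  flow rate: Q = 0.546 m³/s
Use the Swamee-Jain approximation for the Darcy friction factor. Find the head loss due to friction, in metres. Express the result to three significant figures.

h_f ≈ 49.0 m

V = 4Q/(πD²) = 4·0.546/(π·0.431²) = 3.742 m/s
Re = VD/ν = 3.742·0.431/2.28×10^-6 = 7.07×10^5 → turbulent
ε/D = 0.10/431 = 2.32×10^-4
Swamee-Jain: f = 0.01541
h_f = f(L/D)V²/(2g) = 0.01541·(1920/0.431)·3.742²/(2·9.81) = 49.02 m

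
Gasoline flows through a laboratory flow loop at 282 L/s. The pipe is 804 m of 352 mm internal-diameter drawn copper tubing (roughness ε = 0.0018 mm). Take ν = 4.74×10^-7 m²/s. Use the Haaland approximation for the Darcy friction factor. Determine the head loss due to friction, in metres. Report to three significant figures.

h_f ≈ 10.1 m

V = 4Q/(πD²) = 4·0.282/(π·0.352²) = 2.898 m/s
Re = VD/ν = 2.898·0.352/4.74×10^-7 = 2.15×10^6 → turbulent
ε/D = 0.0018/352 = 5.11×10^-6
Haaland: f = 0.01038
h_f = f(L/D)V²/(2g) = 0.01038·(804/0.352)·2.898²/(2·9.81) = 10.15 m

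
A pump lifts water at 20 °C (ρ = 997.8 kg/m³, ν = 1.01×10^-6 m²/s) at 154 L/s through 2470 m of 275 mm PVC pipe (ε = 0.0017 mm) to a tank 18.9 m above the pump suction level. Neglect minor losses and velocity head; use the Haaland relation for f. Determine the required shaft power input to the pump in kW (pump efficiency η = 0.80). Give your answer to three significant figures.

P_shaft ≈ 107 kW

V = 4Q/(πD²) = 2.593 m/s; Re = 7.06×10^5; ε/D = 6.18×10^-6; f = 0.01238
h_f = f(L/D)V²/2g = 38.10 m
Total head H = z + h_f = 18.9 + 38.10 = 57.00 m
P_hyd = ρgQH = 997.8·9.81·0.154·57.00 = 85.92 kW
P_shaft = P_hyd/η = 85.92/0.80 = 107.4 kW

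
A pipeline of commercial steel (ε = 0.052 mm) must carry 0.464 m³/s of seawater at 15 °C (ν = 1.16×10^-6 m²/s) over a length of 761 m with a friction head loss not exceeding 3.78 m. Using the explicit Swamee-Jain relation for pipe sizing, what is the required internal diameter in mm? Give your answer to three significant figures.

Swamee-Jain (Type III): D = 0.66·[ε^1.25·(LQ²/(gh_f))^4.75 + ν·Q^9.4·(L/(gh_f))^5.2]^0.04
LQ²/(gh_f) = 4.418; L/(gh_f) = 20.52
Term 1 = ε^1.25·(…)^4.75 = 0.00513; Term 2 = ν·Q^9.4·(…)^5.2 = 0.00567
D = 0.66·(0.00513 + 0.00567)^0.04 = 0.5506 m = 551 mm
Check: V = 1.95 m/s, Re = 9.25×10^5, f = 0.01352, h_f = 3.61 m ≈ 3.78 m ✓

D ≈ 551 mm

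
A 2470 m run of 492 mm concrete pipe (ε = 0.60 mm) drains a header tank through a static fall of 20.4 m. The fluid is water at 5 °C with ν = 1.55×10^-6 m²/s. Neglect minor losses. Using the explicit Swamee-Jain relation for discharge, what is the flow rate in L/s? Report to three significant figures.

Q ≈ 370 L/s

Swamee-Jain (Type II): Q = -0.965·√(gD⁵h_f/L)·ln[ε/(3.7D) + √(3.17ν²L/(gD³h_f))]
√(gD⁵h_f/L) = √(9.81·0.492⁵·20.4/2470) = 0.04833
ε/(3.7D) = 3.30×10^-4; √(3.17ν²L/(gD³h_f)) = 2.81×10^-5
Q = -0.965·0.04833·ln(3.577×10^-4) = 0.3701 m³/s
Check: V = 1.95 m/s, Re = 6.18×10^5, f = 0.02115, h_f = 20.5 m ≈ 20.4 m ✓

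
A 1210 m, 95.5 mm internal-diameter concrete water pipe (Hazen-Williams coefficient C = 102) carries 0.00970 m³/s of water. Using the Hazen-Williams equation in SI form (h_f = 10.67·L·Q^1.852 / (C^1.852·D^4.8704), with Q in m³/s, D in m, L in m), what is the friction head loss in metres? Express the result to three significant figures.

h_f ≈ 42.7 m

h_f = 10.67·1210·0.00970^1.852 / (102^1.852·0.0955^4.8704) = 42.69 m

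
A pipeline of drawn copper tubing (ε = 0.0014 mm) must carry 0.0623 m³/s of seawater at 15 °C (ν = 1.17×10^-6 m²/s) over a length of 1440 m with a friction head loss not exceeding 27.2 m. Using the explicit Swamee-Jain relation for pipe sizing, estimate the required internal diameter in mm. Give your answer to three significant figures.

Swamee-Jain (Type III): D = 0.66·[ε^1.25·(LQ²/(gh_f))^4.75 + ν·Q^9.4·(L/(gh_f))^5.2]^0.04
LQ²/(gh_f) = 0.02095; L/(gh_f) = 5.397
Term 1 = ε^1.25·(…)^4.75 = 5.10×10^-16; Term 2 = ν·Q^9.4·(…)^5.2 = 3.49×10^-14
D = 0.66·(5.10×10^-16 + 3.49×10^-14)^0.04 = 0.1912 m = 191 mm
Check: V = 2.17 m/s, Re = 3.55×10^5, f = 0.01403, h_f = 25.3 m ≈ 27.2 m ✓

D ≈ 191 mm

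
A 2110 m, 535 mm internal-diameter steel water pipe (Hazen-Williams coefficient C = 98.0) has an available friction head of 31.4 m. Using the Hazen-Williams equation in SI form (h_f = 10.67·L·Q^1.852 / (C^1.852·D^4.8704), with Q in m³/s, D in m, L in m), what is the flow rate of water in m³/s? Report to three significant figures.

Q ≈ 0.543 m³/s

Rearranging: Q = [h_f·C^1.852·D^4.8704 / (10.67·L)]^(1/1.852)
Q = [31.4·98.0^1.852·0.535^4.8704 / (10.67·2110)]^0.540 = 0.5432 m³/s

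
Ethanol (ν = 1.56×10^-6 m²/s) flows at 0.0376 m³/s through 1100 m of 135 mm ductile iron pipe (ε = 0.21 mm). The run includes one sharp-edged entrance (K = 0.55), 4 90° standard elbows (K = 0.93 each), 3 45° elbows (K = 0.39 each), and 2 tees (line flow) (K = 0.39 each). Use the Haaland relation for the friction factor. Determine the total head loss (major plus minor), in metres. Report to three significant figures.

V = 4Q/(πD²) = 2.627 m/s; V²/2g = 0.3517 m
Re = 2.27×10^5, ε/D = 0.00156 → f = 0.02280 (Haaland)
Major: h_f = f(L/D)·V²/2g = 0.02280·8148·0.3517 = 65.32 m
Minor: ΣK = 6.22; h_m = ΣK·V²/2g = 2.188 m
Total H_L = 65.32 + 2.188 = 67.51 m

H_L ≈ 67.5 m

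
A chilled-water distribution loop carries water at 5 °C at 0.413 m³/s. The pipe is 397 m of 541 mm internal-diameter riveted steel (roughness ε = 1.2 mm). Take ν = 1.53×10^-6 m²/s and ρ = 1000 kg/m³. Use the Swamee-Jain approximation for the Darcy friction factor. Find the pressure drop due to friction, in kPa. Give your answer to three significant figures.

V = 4Q/(πD²) = 4·0.413/(π·0.541²) = 1.797 m/s
Re = VD/ν = 1.797·0.541/1.53×10^-6 = 6.35×10^5 → turbulent
ε/D = 1.2/541 = 0.00222
Swamee-Jain: f = 0.02444
h_f = f(L/D)V²/(2g) = 0.02444·(397/0.541)·1.797²/(2·9.81) = 2.951 m
Δp = ρg·h_f = 1000·9.81·2.951 = 28.95 kPa

Δp ≈ 29.0 kPa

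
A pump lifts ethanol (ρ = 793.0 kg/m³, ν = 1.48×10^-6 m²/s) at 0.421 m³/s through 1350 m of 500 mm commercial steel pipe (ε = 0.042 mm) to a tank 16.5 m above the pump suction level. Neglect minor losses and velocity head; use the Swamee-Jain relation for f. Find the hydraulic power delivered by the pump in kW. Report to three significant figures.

V = 4Q/(πD²) = 2.144 m/s; Re = 7.24×10^5; ε/D = 8.40×10^-5; f = 0.01369
h_f = f(L/D)V²/2g = 8.660 m
Total head H = z + h_f = 16.5 + 8.660 = 25.16 m
P_hyd = ρgQH = 793.0·9.81·0.421·25.16 = 82.40 kW

P_hyd ≈ 82.4 kW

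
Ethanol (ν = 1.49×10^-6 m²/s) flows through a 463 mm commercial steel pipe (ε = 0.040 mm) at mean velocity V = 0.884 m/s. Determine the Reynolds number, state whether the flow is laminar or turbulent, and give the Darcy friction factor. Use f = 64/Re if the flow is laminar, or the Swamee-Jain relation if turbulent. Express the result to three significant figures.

Re ≈ 2.75×10^5; turbulent; f ≈ 0.0155

Re = VD/ν = 0.8840·0.463/1.49×10^-6 = 2.75×10^5
Re > 4000 → turbulent; ε/D = 8.64×10^-5
Swamee-Jain: f = 0.01550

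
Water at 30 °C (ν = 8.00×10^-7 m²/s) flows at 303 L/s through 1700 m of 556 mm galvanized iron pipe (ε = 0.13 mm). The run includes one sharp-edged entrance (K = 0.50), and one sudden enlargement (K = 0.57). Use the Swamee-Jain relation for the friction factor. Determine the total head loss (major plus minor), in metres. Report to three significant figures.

V = 4Q/(πD²) = 1.248 m/s; V²/2g = 0.07938 m
Re = 8.67×10^5, ε/D = 2.34×10^-4 → f = 0.01524 (Swamee-Jain)
Major: h_f = f(L/D)·V²/2g = 0.01524·3058·0.07938 = 3.700 m
Minor: ΣK = 1.07; h_m = ΣK·V²/2g = 0.08494 m
Total H_L = 3.700 + 0.08494 = 3.785 m

H_L ≈ 3.78 m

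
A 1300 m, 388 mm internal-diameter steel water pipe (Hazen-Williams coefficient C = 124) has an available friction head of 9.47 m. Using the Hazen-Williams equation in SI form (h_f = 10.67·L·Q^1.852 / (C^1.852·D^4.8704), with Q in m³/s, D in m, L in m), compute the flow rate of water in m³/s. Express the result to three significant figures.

Q ≈ 0.201 m³/s

Rearranging: Q = [h_f·C^1.852·D^4.8704 / (10.67·L)]^(1/1.852)
Q = [9.47·124^1.852·0.388^4.8704 / (10.67·1300)]^0.540 = 0.2008 m³/s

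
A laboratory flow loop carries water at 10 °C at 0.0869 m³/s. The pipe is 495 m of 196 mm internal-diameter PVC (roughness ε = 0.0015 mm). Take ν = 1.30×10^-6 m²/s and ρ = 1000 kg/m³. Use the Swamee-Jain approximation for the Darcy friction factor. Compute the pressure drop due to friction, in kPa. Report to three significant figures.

Δp ≈ 142 kPa

V = 4Q/(πD²) = 4·0.0869/(π·0.196²) = 2.880 m/s
Re = VD/ν = 2.880·0.196/1.30×10^-6 = 4.34×10^5 → turbulent
ε/D = 0.0015/196 = 7.65×10^-6
Swamee-Jain: f = 0.01354
h_f = f(L/D)V²/(2g) = 0.01354·(495/0.196)·2.880²/(2·9.81) = 14.46 m
Δp = ρg·h_f = 1000·9.81·14.46 = 141.8 kPa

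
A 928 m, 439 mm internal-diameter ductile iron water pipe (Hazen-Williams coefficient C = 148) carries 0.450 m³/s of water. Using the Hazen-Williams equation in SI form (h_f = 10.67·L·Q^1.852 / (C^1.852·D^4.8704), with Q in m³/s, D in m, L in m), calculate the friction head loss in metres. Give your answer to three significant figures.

h_f = 10.67·928·0.450^1.852 / (148^1.852·0.439^4.8704) = 11.90 m

h_f ≈ 11.9 m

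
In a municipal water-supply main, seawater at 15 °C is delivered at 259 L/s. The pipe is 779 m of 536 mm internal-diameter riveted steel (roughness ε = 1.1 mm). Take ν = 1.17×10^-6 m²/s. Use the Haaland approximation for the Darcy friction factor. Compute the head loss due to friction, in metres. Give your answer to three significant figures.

V = 4Q/(πD²) = 4·0.259/(π·0.536²) = 1.148 m/s
Re = VD/ν = 1.148·0.536/1.17×10^-6 = 5.26×10^5 → turbulent
ε/D = 1.1/536 = 0.00205
Haaland: f = 0.02393
h_f = f(L/D)V²/(2g) = 0.02393·(779/0.536)·1.148²/(2·9.81) = 2.336 m

h_f ≈ 2.34 m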